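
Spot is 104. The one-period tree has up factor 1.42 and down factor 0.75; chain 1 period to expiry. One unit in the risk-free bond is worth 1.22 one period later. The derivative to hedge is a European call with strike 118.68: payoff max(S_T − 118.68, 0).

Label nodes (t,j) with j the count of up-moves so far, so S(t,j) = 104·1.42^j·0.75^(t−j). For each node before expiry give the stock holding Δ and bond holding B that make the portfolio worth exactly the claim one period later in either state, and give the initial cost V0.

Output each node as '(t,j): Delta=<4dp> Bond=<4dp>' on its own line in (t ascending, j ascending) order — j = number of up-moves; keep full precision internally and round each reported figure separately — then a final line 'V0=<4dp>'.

Under the risk-neutral measure, an up-move has probability p* = (R−d)/(u−d) = 0.7015 and values discount at R = 1.22.
Terminal values V(1,·): V(1,0)=0.0000, V(1,1)=29.0000
  t=0,j=0: stock 104.0000 → up 147.6800 (V=29.0000), down 78.0000 (V=0.0000). Price 16.6748; hedge Δ=0.4162, bond B=-26.6088.
Root portfolio cost Δ·104+B reproduces V0=16.6748.

(0,0): Delta=0.4162 Bond=-26.6088
V0=16.6748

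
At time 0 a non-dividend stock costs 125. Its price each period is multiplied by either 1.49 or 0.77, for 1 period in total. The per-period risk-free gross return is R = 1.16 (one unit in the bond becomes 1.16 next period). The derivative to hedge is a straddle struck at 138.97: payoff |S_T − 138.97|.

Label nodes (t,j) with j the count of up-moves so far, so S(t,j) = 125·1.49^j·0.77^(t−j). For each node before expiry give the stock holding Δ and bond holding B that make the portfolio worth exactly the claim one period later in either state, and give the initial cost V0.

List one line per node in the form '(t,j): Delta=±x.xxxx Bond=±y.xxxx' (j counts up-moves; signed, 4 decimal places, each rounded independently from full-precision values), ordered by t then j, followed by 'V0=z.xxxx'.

(0,0): Delta=0.0507 Bond=32.6236
V0=38.9569

Since d<R<u, set p* = (R−d)/(u−d) = 0.5417; price each node as the discounted p*-expectation of its children.
Payoff layer (t=1): V(1,0)=42.7200, V(1,1)=47.2800
(0,0): S=125.0000. Δ = (V_up−V_dn)/(S_up−S_dn) = (47.2800−42.7200)/(186.2500−96.2500) = 0.0507. V = [p*·47.2800 + (1−p*)·42.7200]/1.16 = 38.9569. B = V − Δ·S = 32.6236.
Root portfolio cost Δ·125+B reproduces V0=38.9569.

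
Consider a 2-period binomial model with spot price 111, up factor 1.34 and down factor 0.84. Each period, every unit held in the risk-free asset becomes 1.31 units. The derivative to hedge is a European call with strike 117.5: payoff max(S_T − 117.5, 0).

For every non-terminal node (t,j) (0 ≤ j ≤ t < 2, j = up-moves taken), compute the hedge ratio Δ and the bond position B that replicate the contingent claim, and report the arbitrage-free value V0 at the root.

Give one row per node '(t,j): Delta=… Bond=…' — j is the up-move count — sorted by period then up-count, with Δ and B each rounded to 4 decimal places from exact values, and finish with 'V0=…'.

Since d<R<u, set p* = (R−d)/(u−d) = 0.9400; price each node as the discounted p*-expectation of its children.
Terminal payoffs: V(2,0)=0.0000, V(2,1)=7.4416, V(2,2)=81.8116
Node (1,0) S=93.2400: V=(p*·7.4416+(1−p*)·0.0000)/1.31=5.3398; Δ=(7.4416−0.0000)/(124.9416−78.3216)=0.1596; B=V−Δ·S=-9.5434
Node (1,1) S=148.7400: V=(p*·81.8116+(1−p*)·7.4416)/1.31=59.0453; Δ=(81.8116−7.4416)/(199.3116−124.9416)=1.0000; B=V−Δ·S=-89.6947
Node (0,0) S=111.0000: V=(p*·59.0453+(1−p*)·5.3398)/1.31=42.6130; Δ=(59.0453−5.3398)/(148.7400−93.2400)=0.9677; B=V−Δ·S=-64.7982
Check: Δ(0,0)·S0 + B(0,0) = 42.6130 = V0.

(0,0): Delta=0.9677 Bond=-64.7982
(1,0): Delta=0.1596 Bond=-9.5434
(1,1): Delta=1.0000 Bond=-89.6947
V0=42.6130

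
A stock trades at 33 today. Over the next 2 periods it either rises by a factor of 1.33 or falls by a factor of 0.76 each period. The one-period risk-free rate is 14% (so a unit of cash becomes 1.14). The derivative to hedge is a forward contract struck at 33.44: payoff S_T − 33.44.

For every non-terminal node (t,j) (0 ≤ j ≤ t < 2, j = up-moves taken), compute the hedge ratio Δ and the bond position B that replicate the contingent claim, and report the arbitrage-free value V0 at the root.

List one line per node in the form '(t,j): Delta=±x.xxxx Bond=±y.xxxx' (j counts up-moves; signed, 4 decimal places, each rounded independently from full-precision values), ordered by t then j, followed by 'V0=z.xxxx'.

No-arbitrage ⇒ martingale measure with p* = (R−d)/(u−d) = 0.6667.
Payoff layer (t=2): V(2,0)=-14.3792, V(2,1)=-0.0836, V(2,2)=24.9337
Node (1,0) S=25.0800: V=(p*·-0.0836+(1−p*)·-14.3792)/1.14=-4.2533; Δ=(-0.0836−-14.3792)/(33.3564−19.0608)=1.0000; B=V−Δ·S=-29.3333
Node (1,1) S=43.8900: V=(p*·24.9337+(1−p*)·-0.0836)/1.14=14.5567; Δ=(24.9337−-0.0836)/(58.3737−33.3564)=1.0000; B=V−Δ·S=-29.3333
Node (0,0) S=33.0000: V=(p*·14.5567+(1−p*)·-4.2533)/1.14=7.2690; Δ=(14.5567−-4.2533)/(43.8900−25.0800)=1.0000; B=V−Δ·S=-25.7310
Check: Δ(0,0)·S0 + B(0,0) = 7.2690 = V0.

(0,0): Delta=1.0000 Bond=-25.7310
(1,0): Delta=1.0000 Bond=-29.3333
(1,1): Delta=1.0000 Bond=-29.3333
V0=7.2690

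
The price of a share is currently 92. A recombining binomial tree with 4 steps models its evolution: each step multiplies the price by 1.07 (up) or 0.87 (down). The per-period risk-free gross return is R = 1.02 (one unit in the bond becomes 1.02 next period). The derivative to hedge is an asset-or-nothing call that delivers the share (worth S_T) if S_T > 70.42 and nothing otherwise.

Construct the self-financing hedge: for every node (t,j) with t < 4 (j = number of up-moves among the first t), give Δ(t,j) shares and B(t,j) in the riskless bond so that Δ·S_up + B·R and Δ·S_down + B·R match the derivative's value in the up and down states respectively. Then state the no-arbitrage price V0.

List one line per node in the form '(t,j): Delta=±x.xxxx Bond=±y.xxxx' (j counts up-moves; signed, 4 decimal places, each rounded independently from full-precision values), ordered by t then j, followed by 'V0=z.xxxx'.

The replicating-portfolio and risk-neutral prices coincide; use p* = (1.02−0.87)/(1.07−0.87) = 0.7500 for the latter.
Terminal payoffs: V(4,0)=0.0000, V(4,1)=0.0000, V(4,2)=79.7249, V(4,3)=98.0524, V(4,4)=120.5932
(3,0): S=60.5823. Δ = (V_up−V_dn)/(S_up−S_dn) = (0.0000−0.0000)/(64.8230−52.7066) = 0.0000. V = [p*·0.0000 + (1−p*)·0.0000]/1.02 = 0.0000. B = V − Δ·S = 0.0000.
(3,1): S=74.5092. Δ = (V_up−V_dn)/(S_up−S_dn) = (79.7249−0.0000)/(79.7249−64.8230) = 5.3500. V = [p*·79.7249 + (1−p*)·0.0000]/1.02 = 58.6212. B = V − Δ·S = -340.0032.
(3,2): S=91.6378. Δ = (V_up−V_dn)/(S_up−S_dn) = (98.0524−79.7249)/(98.0524−79.7249) = 1.0000. V = [p*·98.0524 + (1−p*)·79.7249]/1.02 = 91.6378. B = V − Δ·S = 0.0000.
(3,3): S=112.7040. Δ = (V_up−V_dn)/(S_up−S_dn) = (120.5932−98.0524)/(120.5932−98.0524) = 1.0000. V = [p*·120.5932 + (1−p*)·98.0524]/1.02 = 112.7040. B = V − Δ·S = 0.0000.
(2,0): S=69.6348. Δ = (V_up−V_dn)/(S_up−S_dn) = (58.6212−0.0000)/(74.5092−60.5823) = 4.2092. V = [p*·58.6212 + (1−p*)·0.0000]/1.02 = 43.1039. B = V − Δ·S = -250.0023.
(2,1): S=85.6428. Δ = (V_up−V_dn)/(S_up−S_dn) = (91.6378−58.6212)/(91.6378−74.5092) = 1.9276. V = [p*·91.6378 + (1−p*)·58.6212]/1.02 = 81.7487. B = V − Δ·S = -83.3341.
(2,2): S=105.3308. Δ = (V_up−V_dn)/(S_up−S_dn) = (112.7040−91.6378)/(112.7040−91.6378) = 1.0000. V = [p*·112.7040 + (1−p*)·91.6378]/1.02 = 105.3308. B = V − Δ·S = 0.0000.
(1,0): S=80.0400. Δ = (V_up−V_dn)/(S_up−S_dn) = (81.7487−43.1039)/(85.6428−69.6348) = 2.4141. V = [p*·81.7487 + (1−p*)·43.1039]/1.02 = 70.6740. B = V − Δ·S = -122.5502.
(1,1): S=98.4400. Δ = (V_up−V_dn)/(S_up−S_dn) = (105.3308−81.7487)/(105.3308−85.6428) = 1.1978. V = [p*·105.3308 + (1−p*)·81.7487]/1.02 = 97.4856. B = V − Δ·S = -20.4250.
(0,0): S=92.0000. Δ = (V_up−V_dn)/(S_up−S_dn) = (97.4856−70.6740)/(98.4400−80.0400) = 1.4572. V = [p*·97.4856 + (1−p*)·70.6740]/1.02 = 89.0026. B = V − Δ·S = -45.0552.
Root portfolio cost Δ·92+B reproduces V0=89.0026.

(0,0): Delta=1.4572 Bond=-45.0552
(1,0): Delta=2.4141 Bond=-122.5502
(1,1): Delta=1.1978 Bond=-20.4250
(2,0): Delta=4.2092 Bond=-250.0023
(2,1): Delta=1.9276 Bond=-83.3341
(2,2): Delta=1.0000 Bond=0.0000
(3,0): Delta=0.0000 Bond=0.0000
(3,1): Delta=5.3500 Bond=-340.0032
(3,2): Delta=1.0000 Bond=0.0000
(3,3): Delta=1.0000 Bond=0.0000
V0=89.0026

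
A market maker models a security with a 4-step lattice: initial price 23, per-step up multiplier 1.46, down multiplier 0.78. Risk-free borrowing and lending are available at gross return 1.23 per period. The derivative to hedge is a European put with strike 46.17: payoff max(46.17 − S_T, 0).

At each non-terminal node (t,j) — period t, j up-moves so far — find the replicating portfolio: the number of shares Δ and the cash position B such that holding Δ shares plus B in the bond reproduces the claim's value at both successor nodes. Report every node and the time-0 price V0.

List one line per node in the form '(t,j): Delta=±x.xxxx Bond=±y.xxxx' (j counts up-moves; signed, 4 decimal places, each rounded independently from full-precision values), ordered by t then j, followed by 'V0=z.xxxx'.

Risk-neutral probability p* = (R−d)/(u−d) = (1.23−0.78)/(1.46−0.78) = 0.6618.
At expiry t=4: V(4,0)=37.6565, V(4,1)=30.2345, V(4,2)=16.3421, V(4,3)=0.0000, V(4,4)=0.0000
  t=3,j=0: stock 10.9147 → up 15.9355 (V=30.2345), down 8.5135 (V=37.6565). Price 26.6219; hedge Δ=-1.0000, bond B=37.5366.
  t=3,j=1: stock 20.4301 → up 29.8279 (V=16.3421), down 15.9355 (V=30.2345). Price 17.1065; hedge Δ=-1.0000, bond B=37.5366.
  t=3,j=2: stock 38.2409 → up 55.8317 (V=0.0000), down 29.8279 (V=16.3421). Price 4.4939; hedge Δ=-0.6284, bond B=28.5264.
  t=3,j=3: stock 71.5791 → up 104.5055 (V=0.0000), down 55.8317 (V=0.0000). Price 0.0000; hedge Δ=0.0000, bond B=0.0000.
  t=2,j=0: stock 13.9932 → up 20.4301 (V=17.1065), down 10.9147 (V=26.6219). Price 16.5243; hedge Δ=-1.0000, bond B=30.5175.
  t=2,j=1: stock 26.1924 → up 38.2409 (V=4.4939), down 20.4301 (V=17.1065). Price 7.1219; hedge Δ=-0.7081, bond B=25.6699.
  t=2,j=2: stock 49.0268 → up 71.5791 (V=0.0000), down 38.2409 (V=4.4939). Price 1.2358; hedge Δ=-0.1348, bond B=7.8444.
  t=1,j=0: stock 17.9400 → up 26.1924 (V=7.1219), down 13.9932 (V=16.5243). Price 8.3757; hedge Δ=-0.7707, bond B=22.2029.
  t=1,j=1: stock 33.5800 → up 49.0268 (V=1.2358), down 26.1924 (V=7.1219). Price 2.6233; hedge Δ=-0.2578, bond B=11.2794.
  t=0,j=0: stock 23.0000 → up 33.5800 (V=2.6233), down 17.9400 (V=8.3757). Price 3.7146; hedge Δ=-0.3678, bond B=12.1740.
The time-0 hedge costs 3.7146, which is the no-arbitrage price.

(0,0): Delta=-0.3678 Bond=12.1740
(1,0): Delta=-0.7707 Bond=22.2029
(1,1): Delta=-0.2578 Bond=11.2794
(2,0): Delta=-1.0000 Bond=30.5175
(2,1): Delta=-0.7081 Bond=25.6699
(2,2): Delta=-0.1348 Bond=7.8444
(3,0): Delta=-1.0000 Bond=37.5366
(3,1): Delta=-1.0000 Bond=37.5366
(3,2): Delta=-0.6284 Bond=28.5264
(3,3): Delta=0.0000 Bond=0.0000
V0=3.7146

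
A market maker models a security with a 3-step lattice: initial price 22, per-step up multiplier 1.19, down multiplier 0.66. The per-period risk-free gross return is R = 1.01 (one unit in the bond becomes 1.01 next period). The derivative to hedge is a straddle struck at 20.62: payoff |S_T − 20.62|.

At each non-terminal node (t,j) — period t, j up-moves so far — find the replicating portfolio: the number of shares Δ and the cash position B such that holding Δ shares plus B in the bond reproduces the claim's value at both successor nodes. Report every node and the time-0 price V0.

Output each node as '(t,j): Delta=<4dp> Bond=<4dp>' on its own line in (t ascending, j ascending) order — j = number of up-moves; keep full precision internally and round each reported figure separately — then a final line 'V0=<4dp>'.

Under the risk-neutral measure, an up-move has probability p* = (R−d)/(u−d) = 0.6604 and values discount at R = 1.01.
At expiry t=3: V(3,0)=14.2951, V(3,1)=9.2160, V(3,2)=0.0582, V(3,3)=16.4535
(2,0): S=9.5832. Δ = (V_up−V_dn)/(S_up−S_dn) = (9.2160−14.2951)/(11.4040−6.3249) = -1.0000. V = [p*·9.2160 + (1−p*)·14.2951]/1.01 = 10.8326. B = V − Δ·S = 20.4158.
(2,1): S=17.2788. Δ = (V_up−V_dn)/(S_up−S_dn) = (0.0582−9.2160)/(20.5618−11.4040) = -1.0000. V = [p*·0.0582 + (1−p*)·9.2160]/1.01 = 3.1370. B = V − Δ·S = 20.4158.
(2,2): S=31.1542. Δ = (V_up−V_dn)/(S_up−S_dn) = (16.4535−0.0582)/(37.0735−20.5618) = 0.9929. V = [p*·16.4535 + (1−p*)·0.0582]/1.01 = 10.7775. B = V − Δ·S = -20.1570.
(1,0): S=14.5200. Δ = (V_up−V_dn)/(S_up−S_dn) = (3.1370−10.8326)/(17.2788−9.5832) = -1.0000. V = [p*·3.1370 + (1−p*)·10.8326]/1.01 = 5.6937. B = V − Δ·S = 20.2137.
(1,1): S=26.1800. Δ = (V_up−V_dn)/(S_up−S_dn) = (10.7775−3.1370)/(31.1542−17.2788) = 0.5506. V = [p*·10.7775 + (1−p*)·3.1370]/1.01 = 8.1016. B = V − Δ·S = -6.3144.
(0,0): S=22.0000. Δ = (V_up−V_dn)/(S_up−S_dn) = (8.1016−5.6937)/(26.1800−14.5200) = 0.2065. V = [p*·8.1016 + (1−p*)·5.6937]/1.01 = 7.2117. B = V − Δ·S = 2.6685.
Each (Δ,B) replicates both successor values, so the strategy is self-financing and V0 is arbitrage-free.

(0,0): Delta=0.2065 Bond=2.6685
(1,0): Delta=-1.0000 Bond=20.2137
(1,1): Delta=0.5506 Bond=-6.3144
(2,0): Delta=-1.0000 Bond=20.4158
(2,1): Delta=-1.0000 Bond=20.4158
(2,2): Delta=0.9929 Bond=-20.1570
V0=7.2117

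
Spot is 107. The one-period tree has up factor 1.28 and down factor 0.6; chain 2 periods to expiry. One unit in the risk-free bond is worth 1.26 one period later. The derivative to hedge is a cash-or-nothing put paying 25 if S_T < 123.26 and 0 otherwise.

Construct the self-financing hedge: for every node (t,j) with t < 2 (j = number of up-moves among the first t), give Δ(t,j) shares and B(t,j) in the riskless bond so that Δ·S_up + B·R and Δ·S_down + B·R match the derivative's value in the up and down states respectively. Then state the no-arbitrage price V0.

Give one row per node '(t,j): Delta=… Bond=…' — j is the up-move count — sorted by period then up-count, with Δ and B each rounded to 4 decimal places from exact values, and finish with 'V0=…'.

No-arbitrage ⇒ martingale measure with p* = (R−d)/(u−d) = 0.9706.
Terminal values V(2,·): V(2,0)=25.0000, V(2,1)=25.0000, V(2,2)=0.0000
Node (1,0) S=64.2000: V=(p*·25.0000+(1−p*)·25.0000)/1.26=19.8413; Δ=(25.0000−25.0000)/(82.1760−38.5200)=0.0000; B=V−Δ·S=19.8413
Node (1,1) S=136.9600: V=(p*·0.0000+(1−p*)·25.0000)/1.26=0.5836; Δ=(0.0000−25.0000)/(175.3088−82.1760)=-0.2684; B=V−Δ·S=37.3483
Node (0,0) S=107.0000: V=(p*·0.5836+(1−p*)·19.8413)/1.26=0.9127; Δ=(0.5836−19.8413)/(136.9600−64.2000)=-0.2647; B=V−Δ·S=29.2328
Self-financing check: at every node Δ·S+B equals the discounted successor values.

(0,0): Delta=-0.2647 Bond=29.2328
(1,0): Delta=0.0000 Bond=19.8413
(1,1): Delta=-0.2684 Bond=37.3483
V0=0.9127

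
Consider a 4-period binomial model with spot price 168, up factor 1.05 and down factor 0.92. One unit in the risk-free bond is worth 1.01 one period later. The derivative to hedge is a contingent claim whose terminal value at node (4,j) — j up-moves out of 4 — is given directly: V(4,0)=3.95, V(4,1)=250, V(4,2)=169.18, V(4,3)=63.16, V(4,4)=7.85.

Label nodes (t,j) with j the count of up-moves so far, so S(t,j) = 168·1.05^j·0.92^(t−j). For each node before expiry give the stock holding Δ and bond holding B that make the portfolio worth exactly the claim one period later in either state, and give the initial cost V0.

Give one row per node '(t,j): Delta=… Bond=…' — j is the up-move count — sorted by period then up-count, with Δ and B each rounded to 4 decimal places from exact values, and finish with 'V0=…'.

Since d<R<u, set p* = (R−d)/(u−d) = 0.6923; price each node as the discounted p*-expectation of its children.
Payoff layer (t=4): V(4,0)=3.9500, V(4,1)=250.0000, V(4,2)=169.1800, V(4,3)=63.1600, V(4,4)=7.8500
(3,0): S=130.8196. Δ = (V_up−V_dn)/(S_up−S_dn) = (250.0000−3.9500)/(137.3606−120.3540) = 14.4680. V = [p*·250.0000 + (1−p*)·3.9500]/1.01 = 172.5666. B = V − Δ·S = -1720.1257.
(3,1): S=149.3050. Δ = (V_up−V_dn)/(S_up−S_dn) = (169.1800−250.0000)/(156.7702−137.3606) = -4.1639. V = [p*·169.1800 + (1−p*)·250.0000]/1.01 = 192.1264. B = V − Δ·S = 813.8187.
(3,2): S=170.4024. Δ = (V_up−V_dn)/(S_up−S_dn) = (63.1600−169.1800)/(178.9225−156.7702) = -4.7860. V = [p*·63.1600 + (1−p*)·169.1800]/1.01 = 94.8332. B = V − Δ·S = 910.3717.
(3,3): S=194.4810. Δ = (V_up−V_dn)/(S_up−S_dn) = (7.8500−63.1600)/(204.2051−178.9225) = -2.1877. V = [p*·7.8500 + (1−p*)·63.1600]/1.01 = 24.6222. B = V − Δ·S = 450.0838.
(2,0): S=142.1952. Δ = (V_up−V_dn)/(S_up−S_dn) = (192.1264−172.5666)/(149.3050−130.8196) = 1.0581. V = [p*·192.1264 + (1−p*)·172.5666]/1.01 = 184.2654. B = V − Δ·S = 33.8055.
(2,1): S=162.2880. Δ = (V_up−V_dn)/(S_up−S_dn) = (94.8332−192.1264)/(170.4024−149.3050) = -4.6116. V = [p*·94.8332 + (1−p*)·192.1264]/1.01 = 123.5342. B = V − Δ·S = 871.9436.
(2,2): S=185.2200. Δ = (V_up−V_dn)/(S_up−S_dn) = (24.6222−94.8332)/(194.4810−170.4024) = -2.9159. V = [p*·24.6222 + (1−p*)·94.8332]/1.01 = 45.7679. B = V − Δ·S = 585.8523.
(1,0): S=154.5600. Δ = (V_up−V_dn)/(S_up−S_dn) = (123.5342−184.2654)/(162.2880−142.1952) = -3.0225. V = [p*·123.5342 + (1−p*)·184.2654]/1.01 = 140.8126. B = V − Δ·S = 607.9752.
(1,1): S=176.4000. Δ = (V_up−V_dn)/(S_up−S_dn) = (45.7679−123.5342)/(185.2200−162.2880) = -3.3912. V = [p*·45.7679 + (1−p*)·123.5342]/1.01 = 69.0060. B = V − Δ·S = 667.2083.
(0,0): S=168.0000. Δ = (V_up−V_dn)/(S_up−S_dn) = (69.0060−140.8126)/(176.4000−154.5600) = -3.2879. V = [p*·69.0060 + (1−p*)·140.8126]/1.01 = 90.1983. B = V − Δ·S = 642.5572.
Each (Δ,B) replicates both successor values, so the strategy is self-financing and V0 is arbitrage-free.

(0,0): Delta=-3.2879 Bond=642.5572
(1,0): Delta=-3.0225 Bond=607.9752
(1,1): Delta=-3.3912 Bond=667.2083
(2,0): Delta=1.0581 Bond=33.8055
(2,1): Delta=-4.6116 Bond=871.9436
(2,2): Delta=-2.9159 Bond=585.8523
(3,0): Delta=14.4680 Bond=-1720.1257
(3,1): Delta=-4.1639 Bond=813.8187
(3,2): Delta=-4.7860 Bond=910.3717
(3,3): Delta=-2.1877 Bond=450.0838
V0=90.1983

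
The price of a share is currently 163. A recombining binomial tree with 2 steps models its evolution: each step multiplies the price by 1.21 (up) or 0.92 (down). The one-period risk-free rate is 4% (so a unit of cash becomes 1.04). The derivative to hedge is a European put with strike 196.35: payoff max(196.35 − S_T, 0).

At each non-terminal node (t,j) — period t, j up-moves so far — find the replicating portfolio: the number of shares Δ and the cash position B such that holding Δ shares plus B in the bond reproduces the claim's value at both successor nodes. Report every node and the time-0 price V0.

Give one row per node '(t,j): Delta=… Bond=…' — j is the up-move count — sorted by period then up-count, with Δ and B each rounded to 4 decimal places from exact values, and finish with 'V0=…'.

(0,0): Delta=-0.6440 Bond=130.1998
(1,0): Delta=-1.0000 Bond=188.7981
(1,1): Delta=-0.2605 Bond=59.7714
V0=25.2327

Risk-neutral probability p* = (R−d)/(u−d) = (1.04−0.92)/(1.21−0.92) = 0.4138.
Terminal values V(2,·): V(2,0)=58.3868, V(2,1)=14.8984, V(2,2)=0.0000
Node (1,0) S=149.9600: V=(p*·14.8984+(1−p*)·58.3868)/1.04=38.8381; Δ=(14.8984−58.3868)/(181.4516−137.9632)=-1.0000; B=V−Δ·S=188.7981
Node (1,1) S=197.2300: V=(p*·0.0000+(1−p*)·14.8984)/1.04=8.3976; Δ=(0.0000−14.8984)/(238.6483−181.4516)=-0.2605; B=V−Δ·S=59.7714
Node (0,0) S=163.0000: V=(p*·8.3976+(1−p*)·38.8381)/1.04=25.2327; Δ=(8.3976−38.8381)/(197.2300−149.9600)=-0.6440; B=V−Δ·S=130.1998
Check: Δ(0,0)·S0 + B(0,0) = 25.2327 = V0.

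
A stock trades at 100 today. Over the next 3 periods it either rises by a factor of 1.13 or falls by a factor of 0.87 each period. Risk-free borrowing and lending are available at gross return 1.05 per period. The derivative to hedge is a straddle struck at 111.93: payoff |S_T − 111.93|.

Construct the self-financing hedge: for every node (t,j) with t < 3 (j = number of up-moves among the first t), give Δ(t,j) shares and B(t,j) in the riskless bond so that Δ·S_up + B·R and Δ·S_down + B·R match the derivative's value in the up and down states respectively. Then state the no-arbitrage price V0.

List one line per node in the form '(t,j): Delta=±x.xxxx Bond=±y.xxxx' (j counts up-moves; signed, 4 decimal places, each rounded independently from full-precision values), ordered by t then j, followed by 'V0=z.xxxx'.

(0,0): Delta=0.0821 Bond=7.0269
(1,0): Delta=-1.0000 Bond=101.5238
(1,1): Delta=0.4524 Bond=-34.4643
(2,0): Delta=-1.0000 Bond=106.6000
(2,1): Delta=-1.0000 Bond=106.6000
(2,2): Delta=0.9494 Bond=-99.6486
V0=15.2402

Risk-neutral probability p* = (R−d)/(u−d) = (1.05−0.87)/(1.13−0.87) = 0.6923.
Payoff layer (t=3): V(3,0)=46.0797, V(3,1)=26.4003, V(3,2)=0.8397, V(3,3)=32.3597
  t=2,j=0: stock 75.6900 → up 85.5297 (V=26.4003), down 65.8503 (V=46.0797). Price 30.9100; hedge Δ=-1.0000, bond B=106.6000.
  t=2,j=1: stock 98.3100 → up 111.0903 (V=0.8397), down 85.5297 (V=26.4003). Price 8.2900; hedge Δ=-1.0000, bond B=106.6000.
  t=2,j=2: stock 127.6900 → up 144.2897 (V=32.3597), down 111.0903 (V=0.8397). Price 21.5821; hedge Δ=0.9494, bond B=-99.6486.
  t=1,j=0: stock 87.0000 → up 98.3100 (V=8.2900), down 75.6900 (V=30.9100). Price 14.5238; hedge Δ=-1.0000, bond B=101.5238.
  t=1,j=1: stock 113.0000 → up 127.6900 (V=21.5821), down 98.3100 (V=8.2900). Price 16.6593; hedge Δ=0.4524, bond B=-34.4643.
  t=0,j=0: stock 100.0000 → up 113.0000 (V=16.6593), down 87.0000 (V=14.5238). Price 15.2402; hedge Δ=0.0821, bond B=7.0269.
Self-financing check: at every node Δ·S+B equals the discounted successor values.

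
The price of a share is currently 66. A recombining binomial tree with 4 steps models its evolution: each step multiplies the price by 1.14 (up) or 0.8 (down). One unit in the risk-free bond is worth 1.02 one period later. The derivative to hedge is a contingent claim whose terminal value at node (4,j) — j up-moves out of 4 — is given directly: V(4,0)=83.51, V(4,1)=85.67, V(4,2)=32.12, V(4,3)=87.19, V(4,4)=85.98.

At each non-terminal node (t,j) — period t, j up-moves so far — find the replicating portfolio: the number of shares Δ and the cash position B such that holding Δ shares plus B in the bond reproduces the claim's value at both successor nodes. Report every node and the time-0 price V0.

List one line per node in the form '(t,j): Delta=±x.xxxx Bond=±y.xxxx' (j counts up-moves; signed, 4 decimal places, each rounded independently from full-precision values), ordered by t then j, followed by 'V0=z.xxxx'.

(0,0): Delta=0.4717 Bond=33.0921
(1,0): Delta=-0.0606 Bond=61.8594
(1,1): Delta=0.6754 Bond=18.4237
(2,0): Delta=-2.3133 Bond=158.2500
(2,1): Delta=0.8016 Bond=11.1947
(2,2): Delta=0.6271 Bond=22.9362
(3,0): Delta=0.1880 Bond=76.8899
(3,1): Delta=-3.2708 Bond=207.5196
(3,2): Delta=2.3604 Bond=-95.5456
(3,3): Delta=-0.0364 Bond=88.2716
V0=64.2210

The replicating-portfolio and risk-neutral prices coincide; use p* = (1.02−0.8)/(1.14−0.8) = 0.6471 for the latter.
Payoff layer (t=4): V(4,0)=83.5100, V(4,1)=85.6700, V(4,2)=32.1200, V(4,3)=87.1900, V(4,4)=85.9800
  t=3,j=0: stock 33.7920 → up 38.5229 (V=85.6700), down 27.0336 (V=83.5100). Price 83.2428; hedge Δ=0.1880, bond B=76.8899.
  t=3,j=1: stock 48.1536 → up 54.8951 (V=32.1200), down 38.5229 (V=85.6700). Price 50.0196; hedge Δ=-3.2708, bond B=207.5196.
  t=3,j=2: stock 68.6189 → up 78.2255 (V=87.1900), down 54.8951 (V=32.1200). Price 66.4250; hedge Δ=2.3604, bond B=-95.5456.
  t=3,j=3: stock 97.7819 → up 111.4714 (V=85.9800), down 78.2255 (V=87.1900). Price 84.7128; hedge Δ=-0.0364, bond B=88.2716.
  t=2,j=0: stock 42.2400 → up 48.1536 (V=50.0196), down 33.7920 (V=83.2428). Price 60.5347; hedge Δ=-2.3133, bond B=158.2500.
  t=2,j=1: stock 60.1920 → up 68.6189 (V=66.4250), down 48.1536 (V=50.0196). Price 59.4460; hedge Δ=0.8016, bond B=11.1947.
  t=2,j=2: stock 85.7736 → up 97.7819 (V=84.7128), down 68.6189 (V=66.4250). Price 76.7238; hedge Δ=0.6271, bond B=22.9362.
  t=1,j=0: stock 52.8000 → up 60.1920 (V=59.4460), down 42.2400 (V=60.5347). Price 58.6571; hedge Δ=-0.0606, bond B=61.8594.
  t=1,j=1: stock 75.2400 → up 85.7736 (V=76.7238), down 60.1920 (V=59.4460). Price 69.2409; hedge Δ=0.6754, bond B=18.4237.
  t=0,j=0: stock 66.0000 → up 75.2400 (V=69.2409), down 52.8000 (V=58.6571). Price 64.2210; hedge Δ=0.4717, bond B=33.0921.
Each (Δ,B) replicates both successor values, so the strategy is self-financing and V0 is arbitrage-free.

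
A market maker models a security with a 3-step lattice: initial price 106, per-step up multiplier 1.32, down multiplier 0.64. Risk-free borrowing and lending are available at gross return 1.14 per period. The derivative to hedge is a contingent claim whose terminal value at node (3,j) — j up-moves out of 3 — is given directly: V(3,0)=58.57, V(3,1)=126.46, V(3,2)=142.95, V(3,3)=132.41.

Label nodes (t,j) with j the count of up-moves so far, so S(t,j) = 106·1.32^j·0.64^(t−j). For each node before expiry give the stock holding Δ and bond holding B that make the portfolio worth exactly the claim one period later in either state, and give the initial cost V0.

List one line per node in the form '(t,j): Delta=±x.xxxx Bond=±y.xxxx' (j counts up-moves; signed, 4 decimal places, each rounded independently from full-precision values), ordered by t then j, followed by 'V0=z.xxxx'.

Under the risk-neutral measure, an up-move has probability p* = (R−d)/(u−d) = 0.7353 and values discount at R = 1.14.
Terminal values V(3,·): V(3,0)=58.5700, V(3,1)=126.4600, V(3,2)=142.9500, V(3,3)=132.4100
(2,0): S=43.4176. Δ = (V_up−V_dn)/(S_up−S_dn) = (126.4600−58.5700)/(57.3112−27.7873) = 2.2995. V = [p*·126.4600 + (1−p*)·58.5700]/1.14 = 95.1659. B = V − Δ·S = -4.6723.
(2,1): S=89.5488. Δ = (V_up−V_dn)/(S_up−S_dn) = (142.9500−126.4600)/(118.2044−57.3112) = 0.2708. V = [p*·142.9500 + (1−p*)·126.4600]/1.14 = 121.5658. B = V − Δ·S = 97.3158.
(2,2): S=184.6944. Δ = (V_up−V_dn)/(S_up−S_dn) = (132.4100−142.9500)/(243.7966−118.2044) = -0.0839. V = [p*·132.4100 + (1−p*)·142.9500]/1.14 = 118.5965. B = V − Δ·S = 134.0965.
(1,0): S=67.8400. Δ = (V_up−V_dn)/(S_up−S_dn) = (121.5658−95.1659)/(89.5488−43.4176) = 0.5723. V = [p*·121.5658 + (1−p*)·95.1659]/1.14 = 100.5067. B = V − Δ·S = 61.6833.
(1,1): S=139.9200. Δ = (V_up−V_dn)/(S_up−S_dn) = (118.5965−121.5658)/(184.6944−89.5488) = -0.0312. V = [p*·118.5965 + (1−p*)·121.5658]/1.14 = 104.7215. B = V − Δ·S = 109.0881.
(0,0): S=106.0000. Δ = (V_up−V_dn)/(S_up−S_dn) = (104.7215−100.5067)/(139.9200−67.8400) = 0.0585. V = [p*·104.7215 + (1−p*)·100.5067]/1.14 = 90.8823. B = V − Δ·S = 84.6840.
Self-financing check: at every node Δ·S+B equals the discounted successor values.

(0,0): Delta=0.0585 Bond=84.6840
(1,0): Delta=0.5723 Bond=61.6833
(1,1): Delta=-0.0312 Bond=109.0881
(2,0): Delta=2.2995 Bond=-4.6723
(2,1): Delta=0.2708 Bond=97.3158
(2,2): Delta=-0.0839 Bond=134.0965
V0=90.8823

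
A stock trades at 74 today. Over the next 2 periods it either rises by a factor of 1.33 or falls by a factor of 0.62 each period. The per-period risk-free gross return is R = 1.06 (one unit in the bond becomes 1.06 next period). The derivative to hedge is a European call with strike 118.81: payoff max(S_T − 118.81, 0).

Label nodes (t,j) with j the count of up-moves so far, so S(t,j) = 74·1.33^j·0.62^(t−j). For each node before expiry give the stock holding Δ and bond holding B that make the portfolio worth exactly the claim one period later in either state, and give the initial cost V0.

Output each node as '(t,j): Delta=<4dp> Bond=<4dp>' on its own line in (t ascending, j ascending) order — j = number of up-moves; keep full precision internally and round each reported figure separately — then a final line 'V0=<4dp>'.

(0,0): Delta=0.1345 Bond=-5.8223
(1,0): Delta=0.0000 Bond=0.0000
(1,1): Delta=0.1730 Bond=-9.9587
V0=4.1319

The replicating-portfolio and risk-neutral prices coincide; use p* = (1.06−0.62)/(1.33−0.62) = 0.6197 for the latter.
At expiry t=2: V(2,0)=0.0000, V(2,1)=0.0000, V(2,2)=12.0886
(1,0): S=45.8800. Δ = (V_up−V_dn)/(S_up−S_dn) = (0.0000−0.0000)/(61.0204−28.4456) = 0.0000. V = [p*·0.0000 + (1−p*)·0.0000]/1.06 = 0.0000. B = V − Δ·S = 0.0000.
(1,1): S=98.4200. Δ = (V_up−V_dn)/(S_up−S_dn) = (12.0886−0.0000)/(130.8986−61.0204) = 0.1730. V = [p*·12.0886 + (1−p*)·0.0000]/1.06 = 7.0675. B = V − Δ·S = -9.9587.
(0,0): S=74.0000. Δ = (V_up−V_dn)/(S_up−S_dn) = (7.0675−0.0000)/(98.4200−45.8800) = 0.1345. V = [p*·7.0675 + (1−p*)·0.0000]/1.06 = 4.1319. B = V − Δ·S = -5.8223.
Self-financing check: at every node Δ·S+B equals the discounted successor values.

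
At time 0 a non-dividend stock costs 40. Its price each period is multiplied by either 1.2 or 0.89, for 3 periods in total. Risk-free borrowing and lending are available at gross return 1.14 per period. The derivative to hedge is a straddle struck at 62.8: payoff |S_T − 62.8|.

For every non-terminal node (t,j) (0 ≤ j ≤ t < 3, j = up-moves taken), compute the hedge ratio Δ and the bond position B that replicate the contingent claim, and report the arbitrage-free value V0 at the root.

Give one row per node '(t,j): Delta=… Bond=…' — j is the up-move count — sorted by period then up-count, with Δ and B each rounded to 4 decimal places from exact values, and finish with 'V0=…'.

Since d<R<u, set p* = (R−d)/(u−d) = 0.8065; price each node as the discounted p*-expectation of its children.
Payoff layer (t=3): V(3,0)=34.6012, V(3,1)=24.7792, V(3,2)=11.5360, V(3,3)=6.3200
Node (2,0) S=31.6840: V=(p*·24.7792+(1−p*)·34.6012)/1.14=23.4037; Δ=(24.7792−34.6012)/(38.0208−28.1988)=-1.0000; B=V−Δ·S=55.0877
Node (2,1) S=42.7200: V=(p*·11.5360+(1−p*)·24.7792)/1.14=12.3677; Δ=(11.5360−24.7792)/(51.2640−38.0208)=-1.0000; B=V−Δ·S=55.0877
Node (2,2) S=57.6000: V=(p*·6.3200+(1−p*)·11.5360)/1.14=6.4294; Δ=(6.3200−11.5360)/(69.1200−51.2640)=-0.2921; B=V−Δ·S=23.2552
Node (1,0) S=35.6000: V=(p*·12.3677+(1−p*)·23.4037)/1.14=12.7226; Δ=(12.3677−23.4037)/(42.7200−31.6840)=-1.0000; B=V−Δ·S=48.3226
Node (1,1) S=48.0000: V=(p*·6.4294+(1−p*)·12.3677)/1.14=6.6480; Δ=(6.4294−12.3677)/(57.6000−42.7200)=-0.3991; B=V−Δ·S=25.8038
Node (0,0) S=40.0000: V=(p*·6.6480+(1−p*)·12.7226)/1.14=6.8629; Δ=(6.6480−12.7226)/(48.0000−35.6000)=-0.4899; B=V−Δ·S=26.4581
Each (Δ,B) replicates both successor values, so the strategy is self-financing and V0 is arbitrage-free.

(0,0): Delta=-0.4899 Bond=26.4581
(1,0): Delta=-1.0000 Bond=48.3226
(1,1): Delta=-0.3991 Bond=25.8038
(2,0): Delta=-1.0000 Bond=55.0877
(2,1): Delta=-1.0000 Bond=55.0877
(2,2): Delta=-0.2921 Bond=23.2552
V0=6.8629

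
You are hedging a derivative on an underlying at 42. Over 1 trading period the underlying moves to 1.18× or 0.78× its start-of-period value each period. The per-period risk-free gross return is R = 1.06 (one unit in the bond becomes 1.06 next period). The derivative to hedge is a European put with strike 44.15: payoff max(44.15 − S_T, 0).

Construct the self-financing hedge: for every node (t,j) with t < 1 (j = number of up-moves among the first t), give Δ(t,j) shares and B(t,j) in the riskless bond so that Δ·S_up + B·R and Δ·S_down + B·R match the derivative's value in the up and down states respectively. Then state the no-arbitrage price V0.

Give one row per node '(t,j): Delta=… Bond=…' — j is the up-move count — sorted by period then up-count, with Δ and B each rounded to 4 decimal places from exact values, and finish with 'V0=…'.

Since d<R<u, set p* = (R−d)/(u−d) = 0.7000; price each node as the discounted p*-expectation of its children.
Terminal values V(1,·): V(1,0)=11.3900, V(1,1)=0.0000
  t=0,j=0: stock 42.0000 → up 49.5600 (V=0.0000), down 32.7600 (V=11.3900). Price 3.2236; hedge Δ=-0.6780, bond B=31.6986.
Root portfolio cost Δ·42+B reproduces V0=3.2236.

(0,0): Delta=-0.6780 Bond=31.6986
V0=3.2236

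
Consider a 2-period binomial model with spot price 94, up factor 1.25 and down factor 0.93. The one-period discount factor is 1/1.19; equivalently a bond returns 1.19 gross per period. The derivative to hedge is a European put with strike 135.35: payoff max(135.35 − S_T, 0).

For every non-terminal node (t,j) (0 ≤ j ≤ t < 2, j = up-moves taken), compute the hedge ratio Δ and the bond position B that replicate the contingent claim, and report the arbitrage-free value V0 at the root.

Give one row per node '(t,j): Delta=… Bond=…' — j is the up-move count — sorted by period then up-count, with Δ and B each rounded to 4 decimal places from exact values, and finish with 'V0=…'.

(0,0): Delta=-0.7384 Bond=76.3616
(1,0): Delta=-1.0000 Bond=113.7395
(1,1): Delta=-0.6935 Bond=85.5928
V0=6.9521

The replicating-portfolio and risk-neutral prices coincide; use p* = (1.19−0.93)/(1.25−0.93) = 0.8125 for the latter.
Terminal values V(2,·): V(2,0)=54.0494, V(2,1)=26.0750, V(2,2)=0.0000
Node (1,0) S=87.4200: V=(p*·26.0750+(1−p*)·54.0494)/1.19=26.3195; Δ=(26.0750−54.0494)/(109.2750−81.3006)=-1.0000; B=V−Δ·S=113.7395
Node (1,1) S=117.5000: V=(p*·0.0000+(1−p*)·26.0750)/1.19=4.1085; Δ=(0.0000−26.0750)/(146.8750−109.2750)=-0.6935; B=V−Δ·S=85.5928
Node (0,0) S=94.0000: V=(p*·4.1085+(1−p*)·26.3195)/1.19=6.9521; Δ=(4.1085−26.3195)/(117.5000−87.4200)=-0.7384; B=V−Δ·S=76.3616
Self-financing check: at every node Δ·S+B equals the discounted successor values.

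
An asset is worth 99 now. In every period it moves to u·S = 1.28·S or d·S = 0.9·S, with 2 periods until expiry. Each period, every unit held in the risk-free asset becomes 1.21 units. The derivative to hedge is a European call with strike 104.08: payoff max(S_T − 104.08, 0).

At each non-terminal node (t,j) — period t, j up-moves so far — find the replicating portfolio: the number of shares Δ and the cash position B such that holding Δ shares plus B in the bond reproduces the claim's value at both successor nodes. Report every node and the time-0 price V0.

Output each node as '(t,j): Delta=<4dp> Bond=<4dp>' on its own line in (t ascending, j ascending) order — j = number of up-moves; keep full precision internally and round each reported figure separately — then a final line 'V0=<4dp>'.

Under the risk-neutral measure, an up-move has probability p* = (R−d)/(u−d) = 0.8158 and values discount at R = 1.21.
At expiry t=2: V(2,0)=0.0000, V(2,1)=9.9680, V(2,2)=58.1216
  t=1,j=0: stock 89.1000 → up 114.0480 (V=9.9680), down 80.1900 (V=0.0000). Price 6.7205; hedge Δ=0.2944, bond B=-19.5111.
  t=1,j=1: stock 126.7200 → up 162.2016 (V=58.1216), down 114.0480 (V=9.9680). Price 40.7035; hedge Δ=1.0000, bond B=-86.0165.
  t=0,j=0: stock 99.0000 → up 126.7200 (V=40.7035), down 89.1000 (V=6.7205). Price 28.4657; hedge Δ=0.9033, bond B=-60.9632.
The time-0 hedge costs 28.4657, which is the no-arbitrage price.

(0,0): Delta=0.9033 Bond=-60.9632
(1,0): Delta=0.2944 Bond=-19.5111
(1,1): Delta=1.0000 Bond=-86.0165
V0=28.4657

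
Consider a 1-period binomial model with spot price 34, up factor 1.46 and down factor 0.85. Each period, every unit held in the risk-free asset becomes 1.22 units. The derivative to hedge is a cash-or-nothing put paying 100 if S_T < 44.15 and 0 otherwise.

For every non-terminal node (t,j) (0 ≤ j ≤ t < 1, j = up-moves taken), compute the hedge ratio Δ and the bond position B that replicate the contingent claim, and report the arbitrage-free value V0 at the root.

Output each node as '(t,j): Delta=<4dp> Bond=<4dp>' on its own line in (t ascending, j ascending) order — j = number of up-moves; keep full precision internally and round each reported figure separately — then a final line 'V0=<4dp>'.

(0,0): Delta=-4.8216 Bond=196.1838
V0=32.2494

Since d<R<u, set p* = (R−d)/(u−d) = 0.6066; price each node as the discounted p*-expectation of its children.
Terminal payoffs: V(1,0)=100.0000, V(1,1)=0.0000
(0,0): S=34.0000. Δ = (V_up−V_dn)/(S_up−S_dn) = (0.0000−100.0000)/(49.6400−28.9000) = -4.8216. V = [p*·0.0000 + (1−p*)·100.0000]/1.22 = 32.2494. B = V − Δ·S = 196.1838.
Each (Δ,B) replicates both successor values, so the strategy is self-financing and V0 is arbitrage-free.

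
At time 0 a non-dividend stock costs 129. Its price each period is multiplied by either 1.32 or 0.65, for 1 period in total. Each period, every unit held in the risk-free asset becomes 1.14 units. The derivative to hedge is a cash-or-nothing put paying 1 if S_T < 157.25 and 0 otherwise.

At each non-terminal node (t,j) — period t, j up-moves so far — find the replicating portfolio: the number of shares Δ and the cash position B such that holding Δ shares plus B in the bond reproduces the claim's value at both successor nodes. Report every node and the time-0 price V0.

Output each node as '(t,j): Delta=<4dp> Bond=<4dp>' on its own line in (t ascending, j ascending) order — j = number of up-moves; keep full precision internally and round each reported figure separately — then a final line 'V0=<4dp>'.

Since d<R<u, set p* = (R−d)/(u−d) = 0.7313; price each node as the discounted p*-expectation of its children.
Terminal values V(1,·): V(1,0)=1.0000, V(1,1)=0.0000
(0,0): S=129.0000. Δ = (V_up−V_dn)/(S_up−S_dn) = (0.0000−1.0000)/(170.2800−83.8500) = -0.0116. V = [p*·0.0000 + (1−p*)·1.0000]/1.14 = 0.2357. B = V − Δ·S = 1.7282.
Check: Δ(0,0)·S0 + B(0,0) = 0.2357 = V0.

(0,0): Delta=-0.0116 Bond=1.7282
V0=0.2357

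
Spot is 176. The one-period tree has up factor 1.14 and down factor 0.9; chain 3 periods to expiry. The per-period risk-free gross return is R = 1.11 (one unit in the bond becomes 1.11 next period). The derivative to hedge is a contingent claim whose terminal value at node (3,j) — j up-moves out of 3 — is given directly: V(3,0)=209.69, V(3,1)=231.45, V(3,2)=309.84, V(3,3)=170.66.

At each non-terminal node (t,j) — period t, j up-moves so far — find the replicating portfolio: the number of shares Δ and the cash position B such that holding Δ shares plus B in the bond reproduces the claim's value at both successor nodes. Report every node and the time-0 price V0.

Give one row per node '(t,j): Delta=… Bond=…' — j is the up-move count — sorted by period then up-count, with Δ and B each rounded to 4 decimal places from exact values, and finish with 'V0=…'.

No-arbitrage ⇒ martingale measure with p* = (R−d)/(u−d) = 0.8750.
Payoff layer (t=3): V(3,0)=209.6900, V(3,1)=231.4500, V(3,2)=309.8400, V(3,3)=170.6600
(2,0): S=142.5600. Δ = (V_up−V_dn)/(S_up−S_dn) = (231.4500−209.6900)/(162.5184−128.3040) = 0.6360. V = [p*·231.4500 + (1−p*)·209.6900]/1.11 = 206.0631. B = V − Δ·S = 115.3964.
(2,1): S=180.5760. Δ = (V_up−V_dn)/(S_up−S_dn) = (309.8400−231.4500)/(205.8566−162.5184) = 1.8088. V = [p*·309.8400 + (1−p*)·231.4500]/1.11 = 270.3074. B = V − Δ·S = -56.3176.
(2,2): S=228.7296. Δ = (V_up−V_dn)/(S_up−S_dn) = (170.6600−309.8400)/(260.7517−205.8566) = -2.5354. V = [p*·170.6600 + (1−p*)·309.8400]/1.11 = 169.4212. B = V − Δ·S = 749.3378.
(1,0): S=158.4000. Δ = (V_up−V_dn)/(S_up−S_dn) = (270.3074−206.0631)/(180.5760−142.5600) = 1.6899. V = [p*·270.3074 + (1−p*)·206.0631]/1.11 = 236.2855. B = V − Δ·S = -31.3994.
(1,1): S=200.6400. Δ = (V_up−V_dn)/(S_up−S_dn) = (169.4212−270.3074)/(228.7296−180.5760) = -2.0951. V = [p*·169.4212 + (1−p*)·270.3074]/1.11 = 163.9928. B = V − Δ·S = 584.3522.
(0,0): S=176.0000. Δ = (V_up−V_dn)/(S_up−S_dn) = (163.9928−236.2855)/(200.6400−158.4000) = -1.7115. V = [p*·163.9928 + (1−p*)·236.2855]/1.11 = 155.8823. B = V − Δ·S = 457.1020.
Root portfolio cost Δ·176+B reproduces V0=155.8823.

(0,0): Delta=-1.7115 Bond=457.1020
(1,0): Delta=1.6899 Bond=-31.3994
(1,1): Delta=-2.0951 Bond=584.3522
(2,0): Delta=0.6360 Bond=115.3964
(2,1): Delta=1.8088 Bond=-56.3176
(2,2): Delta=-2.5354 Bond=749.3378
V0=155.8823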